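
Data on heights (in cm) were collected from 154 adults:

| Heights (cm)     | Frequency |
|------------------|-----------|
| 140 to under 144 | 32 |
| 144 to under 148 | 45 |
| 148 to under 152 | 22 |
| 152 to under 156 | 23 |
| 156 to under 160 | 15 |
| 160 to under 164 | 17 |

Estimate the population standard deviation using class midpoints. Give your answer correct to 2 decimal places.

Midpoints: 142, 146, 150, 154, 158, 162
n = 154, Σfm = 23080, mean = 149.8701
Σfm² = 3465544
Σf(m − x̄)² = Σfm² − (Σfm)²/n = 3465544 − 23080²/154 = 6541.4026
Population variance = 6541.4026 / 154 = 42.4766
Standard deviation = √42.4766 = 6.5174

6.52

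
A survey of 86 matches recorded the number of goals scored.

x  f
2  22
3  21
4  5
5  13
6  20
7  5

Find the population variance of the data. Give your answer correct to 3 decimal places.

2.871

Values: 2, 3, 4, 5, 6, 7
n = 86, Σfx = 347, mean = 4.0349
Σfx² = 1647
Σf(x − x̄)² = Σfx² − (Σfx)²/n = 1647 − 347²/86 = 246.8953
Population variance = 246.8953 / 86 = 2.8709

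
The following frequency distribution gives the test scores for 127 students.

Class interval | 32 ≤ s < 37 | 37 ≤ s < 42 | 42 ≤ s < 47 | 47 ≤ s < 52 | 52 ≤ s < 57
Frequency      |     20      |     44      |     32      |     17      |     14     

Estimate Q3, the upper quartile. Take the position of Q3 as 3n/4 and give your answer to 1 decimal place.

Cumulative frequencies: 20, 64, 96, 113, 127
n = 127; position = 3n/4 = 95.25.
This falls in the class 42 ≤ s < 47: L = 42, F = 64, f = 32, h = 5.
Upper quartile ≈ 42 + ((95.25 − 64) / 32) × 5 = 46.8828

46.9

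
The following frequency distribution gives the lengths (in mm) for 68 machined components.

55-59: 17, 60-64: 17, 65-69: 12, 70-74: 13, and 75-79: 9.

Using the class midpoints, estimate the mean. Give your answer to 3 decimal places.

65.529

Midpoints: 57, 62, 67, 72, 77
Σfm = 17×57 + 17×62 + 12×67 + 13×72 + 9×77 = 4456
n = Σf = 68
Mean = 4456 / 68 = 65.5294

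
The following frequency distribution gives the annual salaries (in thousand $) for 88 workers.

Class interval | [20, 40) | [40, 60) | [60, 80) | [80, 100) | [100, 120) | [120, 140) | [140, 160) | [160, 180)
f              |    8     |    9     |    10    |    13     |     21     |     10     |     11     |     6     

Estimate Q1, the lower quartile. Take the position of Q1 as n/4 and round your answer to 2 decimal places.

Cumulative frequencies: 8, 17, 27, 40, 61, 71, 82, 88
n = 88; position = n/4 = 22.
This falls in the class [60, 80): L = 60, F = 17, f = 10, h = 20.
Lower quartile ≈ 60 + ((22 − 17) / 10) × 20 = 70.0000

70.00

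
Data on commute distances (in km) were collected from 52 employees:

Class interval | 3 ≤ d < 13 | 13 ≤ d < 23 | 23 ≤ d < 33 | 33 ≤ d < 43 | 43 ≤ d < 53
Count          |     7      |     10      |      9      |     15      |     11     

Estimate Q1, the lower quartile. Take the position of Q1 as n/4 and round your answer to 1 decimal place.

Cumulative frequencies: 7, 17, 26, 41, 52
n = 52; position = n/4 = 13.
This falls in the class 13 ≤ d < 23: L = 13, F = 7, f = 10, h = 10.
Lower quartile ≈ 13 + ((13 − 7) / 10) × 10 = 19.0000

19.0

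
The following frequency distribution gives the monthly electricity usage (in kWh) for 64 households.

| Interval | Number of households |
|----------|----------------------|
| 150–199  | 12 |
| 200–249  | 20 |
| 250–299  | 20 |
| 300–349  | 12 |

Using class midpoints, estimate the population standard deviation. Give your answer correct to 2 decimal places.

Midpoints: 174.5, 224.5, 274.5, 324.5
n = 64, Σfm = 15968, mean = 249.5000
Σfm² = 4144016
Σf(m − x̄)² = Σfm² − (Σfm)²/n = 4144016 − 15968²/64 = 160000.0000
Population variance = 160000.0000 / 64 = 2500.0000
Standard deviation = √2500.0000 = 50.0000

50.00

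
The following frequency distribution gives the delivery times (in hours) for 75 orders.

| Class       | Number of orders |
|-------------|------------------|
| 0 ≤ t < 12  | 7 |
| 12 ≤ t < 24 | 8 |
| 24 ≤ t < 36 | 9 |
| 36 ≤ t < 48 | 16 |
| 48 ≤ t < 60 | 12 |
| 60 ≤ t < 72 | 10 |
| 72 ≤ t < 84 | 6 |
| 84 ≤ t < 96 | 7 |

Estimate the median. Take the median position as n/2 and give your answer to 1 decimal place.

46.1

Cumulative frequencies: 7, 15, 24, 40, 52, 62, 68, 75
n = 75; position = n/2 = 37.5.
This falls in the class 36 ≤ t < 48: L = 36, F = 24, f = 16, h = 12.
Median ≈ 36 + ((37.5 − 24) / 16) × 12 = 46.1250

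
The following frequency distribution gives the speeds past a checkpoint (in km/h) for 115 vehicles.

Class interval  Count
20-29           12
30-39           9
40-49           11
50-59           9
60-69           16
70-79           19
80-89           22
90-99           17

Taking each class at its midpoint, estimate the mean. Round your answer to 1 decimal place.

Midpoints: 24.5, 34.5, 44.5, 54.5, 64.5, 74.5, 84.5, 94.5
Σfm = 12×24.5 + 9×34.5 + 11×44.5 + 9×54.5 + 16×64.5 + 19×74.5 + 22×84.5 + 17×94.5 = 7497.5
n = Σf = 115
Mean = 7497.5 / 115 = 65.1957

65.2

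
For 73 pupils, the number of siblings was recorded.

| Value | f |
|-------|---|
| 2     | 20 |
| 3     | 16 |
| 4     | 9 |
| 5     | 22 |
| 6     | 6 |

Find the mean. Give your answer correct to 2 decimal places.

Values: 2, 3, 4, 5, 6
Σfx = 20×2 + 16×3 + 9×4 + 22×5 + 6×6 = 270
n = Σf = 73
Mean = 270 / 73 = 3.6986

3.70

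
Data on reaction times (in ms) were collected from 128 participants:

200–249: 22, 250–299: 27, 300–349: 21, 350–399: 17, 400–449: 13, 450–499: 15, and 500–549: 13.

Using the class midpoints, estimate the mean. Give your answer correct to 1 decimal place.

Midpoints: 224.5, 274.5, 324.5, 374.5, 424.5, 474.5, 524.5
Σfm = 22×224.5 + 27×274.5 + 21×324.5 + 17×374.5 + 13×424.5 + 15×474.5 + 13×524.5 = 44986
n = Σf = 128
Mean = 44986 / 128 = 351.4531

351.5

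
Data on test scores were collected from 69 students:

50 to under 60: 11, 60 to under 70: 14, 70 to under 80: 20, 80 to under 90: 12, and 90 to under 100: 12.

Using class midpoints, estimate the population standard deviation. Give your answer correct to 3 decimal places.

Midpoints: 55, 65, 75, 85, 95
n = 69, Σfm = 5175, mean = 75.0000
Σfm² = 399925
Σf(m − x̄)² = Σfm² − (Σfm)²/n = 399925 − 5175²/69 = 11800.0000
Population variance = 11800.0000 / 69 = 171.0145
Standard deviation = √171.0145 = 13.0773

13.077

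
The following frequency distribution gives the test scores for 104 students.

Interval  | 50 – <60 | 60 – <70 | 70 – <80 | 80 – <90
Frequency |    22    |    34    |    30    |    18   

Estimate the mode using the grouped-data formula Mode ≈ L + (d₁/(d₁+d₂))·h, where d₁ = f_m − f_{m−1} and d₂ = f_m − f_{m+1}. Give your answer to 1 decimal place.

67.5

Modal class: 60 – <70 (highest frequency 34).
d₁ = 34 − 22 = 12, d₂ = 34 − 30 = 4
Mode ≈ 60 + (12/(12+4)) × 10 = 60 + 7.5000 = 67.5000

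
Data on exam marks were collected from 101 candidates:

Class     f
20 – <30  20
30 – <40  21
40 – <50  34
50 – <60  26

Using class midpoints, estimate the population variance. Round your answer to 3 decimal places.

113.734

Midpoints: 25, 35, 45, 55
n = 101, Σfm = 4195, mean = 41.5347
Σfm² = 185725
Σf(m − x̄)² = Σfm² − (Σfm)²/n = 185725 − 4195²/101 = 11487.1287
Population variance = 11487.1287 / 101 = 113.7339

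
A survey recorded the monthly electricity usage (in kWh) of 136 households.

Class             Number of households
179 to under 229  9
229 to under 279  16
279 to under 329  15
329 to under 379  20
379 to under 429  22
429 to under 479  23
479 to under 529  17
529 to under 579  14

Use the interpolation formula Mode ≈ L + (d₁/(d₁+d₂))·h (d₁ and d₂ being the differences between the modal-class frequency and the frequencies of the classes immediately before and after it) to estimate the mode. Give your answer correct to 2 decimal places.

436.14

Modal class: 429 to under 479 (highest frequency 23).
d₁ = 23 − 22 = 1, d₂ = 23 − 17 = 6
Mode ≈ 429 + (1/(1+6)) × 50 = 429 + 7.1429 = 436.1429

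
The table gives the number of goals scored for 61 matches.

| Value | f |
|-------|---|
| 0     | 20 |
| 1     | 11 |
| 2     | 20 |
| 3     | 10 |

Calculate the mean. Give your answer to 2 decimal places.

1.33

Values: 0, 1, 2, 3
Σfx = 20×0 + 11×1 + 20×2 + 10×3 = 81
n = Σf = 61
Mean = 81 / 61 = 1.3279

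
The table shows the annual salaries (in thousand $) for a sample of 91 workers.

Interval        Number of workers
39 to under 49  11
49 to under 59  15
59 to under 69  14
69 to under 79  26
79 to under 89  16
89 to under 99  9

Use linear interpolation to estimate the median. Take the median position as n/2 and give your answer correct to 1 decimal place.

Cumulative frequencies: 11, 26, 40, 66, 82, 91
n = 91; position = n/2 = 45.5.
This falls in the class 69 to under 79: L = 69, F = 40, f = 26, h = 10.
Median ≈ 69 + ((45.5 − 40) / 26) × 10 = 71.1154

71.1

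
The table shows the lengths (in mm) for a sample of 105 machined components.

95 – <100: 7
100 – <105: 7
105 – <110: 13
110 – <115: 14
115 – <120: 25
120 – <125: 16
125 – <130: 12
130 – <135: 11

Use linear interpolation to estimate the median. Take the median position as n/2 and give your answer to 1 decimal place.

117.3

Cumulative frequencies: 7, 14, 27, 41, 66, 82, 94, 105
n = 105; position = n/2 = 52.5.
This falls in the class 115 – <120: L = 115, F = 41, f = 25, h = 5.
Median ≈ 115 + ((52.5 − 41) / 25) × 5 = 117.3000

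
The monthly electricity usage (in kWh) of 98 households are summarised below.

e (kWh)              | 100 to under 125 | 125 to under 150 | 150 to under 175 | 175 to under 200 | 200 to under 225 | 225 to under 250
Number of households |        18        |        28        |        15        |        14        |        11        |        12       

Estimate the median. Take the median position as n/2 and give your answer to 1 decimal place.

155.0

Cumulative frequencies: 18, 46, 61, 75, 86, 98
n = 98; position = n/2 = 49.
This falls in the class 150 to under 175: L = 150, F = 46, f = 15, h = 25.
Median ≈ 150 + ((49 − 46) / 15) × 25 = 155.0000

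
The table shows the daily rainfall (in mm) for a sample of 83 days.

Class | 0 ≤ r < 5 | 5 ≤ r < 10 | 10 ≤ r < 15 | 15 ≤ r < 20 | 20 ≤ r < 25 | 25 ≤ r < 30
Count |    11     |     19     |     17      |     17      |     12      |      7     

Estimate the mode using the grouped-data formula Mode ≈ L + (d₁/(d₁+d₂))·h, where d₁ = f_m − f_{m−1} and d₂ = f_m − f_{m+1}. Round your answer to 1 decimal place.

9.0

Modal class: 5 ≤ r < 10 (highest frequency 19).
d₁ = 19 − 11 = 8, d₂ = 19 − 17 = 2
Mode ≈ 5 + (8/(8+2)) × 5 = 5 + 4.0000 = 9.0000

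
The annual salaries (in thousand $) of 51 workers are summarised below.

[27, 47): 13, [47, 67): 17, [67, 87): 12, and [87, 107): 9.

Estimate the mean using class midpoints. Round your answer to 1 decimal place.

63.7

Midpoints: 37, 57, 77, 97
Σfm = 13×37 + 17×57 + 12×77 + 9×97 = 3247
n = Σf = 51
Mean = 3247 / 51 = 63.6667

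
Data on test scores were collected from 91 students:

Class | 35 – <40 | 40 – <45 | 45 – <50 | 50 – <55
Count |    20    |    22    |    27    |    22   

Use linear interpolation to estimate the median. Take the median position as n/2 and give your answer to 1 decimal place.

Cumulative frequencies: 20, 42, 69, 91
n = 91; position = n/2 = 45.5.
This falls in the class 45 – <50: L = 45, F = 42, f = 27, h = 5.
Median ≈ 45 + ((45.5 − 42) / 27) × 5 = 45.6481

45.6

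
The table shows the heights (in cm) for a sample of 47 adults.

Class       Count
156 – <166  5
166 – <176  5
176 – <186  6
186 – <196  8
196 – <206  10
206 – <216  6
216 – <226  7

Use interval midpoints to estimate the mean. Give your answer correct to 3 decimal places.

193.553

Midpoints: 161, 171, 181, 191, 201, 211, 221
Σfm = 5×161 + 5×171 + 6×181 + 8×191 + 10×201 + 6×211 + 7×221 = 9097
n = Σf = 47
Mean = 9097 / 47 = 193.5532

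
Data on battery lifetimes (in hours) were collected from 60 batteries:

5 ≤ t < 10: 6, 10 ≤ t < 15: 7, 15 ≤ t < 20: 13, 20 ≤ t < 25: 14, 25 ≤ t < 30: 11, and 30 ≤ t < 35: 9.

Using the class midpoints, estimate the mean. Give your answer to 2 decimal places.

Midpoints: 7.5, 12.5, 17.5, 22.5, 27.5, 32.5
Σfm = 6×7.5 + 7×12.5 + 13×17.5 + 14×22.5 + 11×27.5 + 9×32.5 = 1270
n = Σf = 60
Mean = 1270 / 60 = 21.1667

21.17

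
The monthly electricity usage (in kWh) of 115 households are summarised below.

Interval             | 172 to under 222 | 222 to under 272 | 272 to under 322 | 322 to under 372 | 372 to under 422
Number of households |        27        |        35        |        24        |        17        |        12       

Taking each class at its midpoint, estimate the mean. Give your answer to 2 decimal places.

Midpoints: 197, 247, 297, 347, 397
Σfm = 27×197 + 35×247 + 24×297 + 17×347 + 12×397 = 31755
n = Σf = 115
Mean = 31755 / 115 = 276.1304

276.13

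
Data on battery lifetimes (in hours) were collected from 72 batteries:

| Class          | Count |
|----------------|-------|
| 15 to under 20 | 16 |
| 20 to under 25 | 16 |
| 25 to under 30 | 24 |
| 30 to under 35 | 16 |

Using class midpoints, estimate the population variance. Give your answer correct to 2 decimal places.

Midpoints: 17.5, 22.5, 27.5, 32.5
n = 72, Σfm = 1820, mean = 25.2778
Σfm² = 48050
Σf(m − x̄)² = Σfm² − (Σfm)²/n = 48050 − 1820²/72 = 2044.4444
Population variance = 2044.4444 / 72 = 28.3951

28.40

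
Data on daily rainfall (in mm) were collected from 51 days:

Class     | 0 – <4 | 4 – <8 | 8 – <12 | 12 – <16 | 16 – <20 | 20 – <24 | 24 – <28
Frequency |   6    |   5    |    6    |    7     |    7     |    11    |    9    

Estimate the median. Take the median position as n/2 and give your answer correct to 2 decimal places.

16.86

Cumulative frequencies: 6, 11, 17, 24, 31, 42, 51
n = 51; position = n/2 = 25.5.
This falls in the class 16 – <20: L = 16, F = 24, f = 7, h = 4.
Median ≈ 16 + ((25.5 − 24) / 7) × 4 = 16.8571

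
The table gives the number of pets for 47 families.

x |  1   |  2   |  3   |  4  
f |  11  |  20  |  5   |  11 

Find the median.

2

Cumulative frequencies: 11, 31, 36, 47
n = 47, so the median is the value in position (n+1)/2 = 24.
Position 24 falls at value 2.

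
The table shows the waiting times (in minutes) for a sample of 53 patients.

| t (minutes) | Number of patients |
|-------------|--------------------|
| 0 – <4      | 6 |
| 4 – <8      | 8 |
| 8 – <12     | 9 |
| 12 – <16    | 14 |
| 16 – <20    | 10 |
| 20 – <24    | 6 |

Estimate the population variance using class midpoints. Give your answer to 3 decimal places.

36.431

Midpoints: 2, 6, 10, 14, 18, 22
n = 53, Σfm = 658, mean = 12.4151
Σfm² = 10100
Σf(m − x̄)² = Σfm² − (Σfm)²/n = 10100 − 658²/53 = 1930.8679
Population variance = 1930.8679 / 53 = 36.4315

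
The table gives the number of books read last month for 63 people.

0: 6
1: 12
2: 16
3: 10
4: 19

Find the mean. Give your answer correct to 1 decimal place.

2.4

Values: 0, 1, 2, 3, 4
Σfx = 6×0 + 12×1 + 16×2 + 10×3 + 19×4 = 150
n = Σf = 63
Mean = 150 / 63 = 2.3810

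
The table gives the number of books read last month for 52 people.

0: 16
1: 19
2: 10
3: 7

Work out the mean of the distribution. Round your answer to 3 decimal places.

1.154

Values: 0, 1, 2, 3
Σfx = 16×0 + 19×1 + 10×2 + 7×3 = 60
n = Σf = 52
Mean = 60 / 52 = 1.1538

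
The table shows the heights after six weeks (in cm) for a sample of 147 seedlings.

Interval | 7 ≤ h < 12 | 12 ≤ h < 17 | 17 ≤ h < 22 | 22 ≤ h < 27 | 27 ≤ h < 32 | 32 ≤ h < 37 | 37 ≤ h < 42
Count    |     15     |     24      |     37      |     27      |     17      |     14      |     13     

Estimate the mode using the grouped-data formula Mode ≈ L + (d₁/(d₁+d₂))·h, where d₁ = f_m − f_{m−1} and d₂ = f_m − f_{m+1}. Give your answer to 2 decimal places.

Modal class: 17 ≤ h < 22 (highest frequency 37).
d₁ = 37 − 24 = 13, d₂ = 37 − 27 = 10
Mode ≈ 17 + (13/(13+10)) × 5 = 17 + 2.8261 = 19.8261

19.83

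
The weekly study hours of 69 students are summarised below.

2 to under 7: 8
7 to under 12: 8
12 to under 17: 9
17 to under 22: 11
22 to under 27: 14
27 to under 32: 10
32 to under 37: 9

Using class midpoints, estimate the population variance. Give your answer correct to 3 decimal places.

Midpoints: 4.5, 9.5, 14.5, 19.5, 24.5, 29.5, 34.5
n = 69, Σfm = 1405.5, mean = 20.3696
Σfm² = 34777.25
Σf(m − x̄)² = Σfm² − (Σfm)²/n = 34777.25 − 1405.5²/69 = 6147.8261
Population variance = 6147.8261 / 69 = 89.0989

89.099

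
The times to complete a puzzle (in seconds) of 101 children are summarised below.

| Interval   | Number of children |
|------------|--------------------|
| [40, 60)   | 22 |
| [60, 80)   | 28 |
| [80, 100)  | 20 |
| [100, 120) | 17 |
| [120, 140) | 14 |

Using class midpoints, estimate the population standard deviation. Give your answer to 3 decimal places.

Midpoints: 50, 70, 90, 110, 130
n = 101, Σfm = 8550, mean = 84.6535
Σfm² = 796500
Σf(m − x̄)² = Σfm² − (Σfm)²/n = 796500 − 8550²/101 = 72712.8713
Population variance = 72712.8713 / 101 = 719.9294
Standard deviation = √719.9294 = 26.8315

26.832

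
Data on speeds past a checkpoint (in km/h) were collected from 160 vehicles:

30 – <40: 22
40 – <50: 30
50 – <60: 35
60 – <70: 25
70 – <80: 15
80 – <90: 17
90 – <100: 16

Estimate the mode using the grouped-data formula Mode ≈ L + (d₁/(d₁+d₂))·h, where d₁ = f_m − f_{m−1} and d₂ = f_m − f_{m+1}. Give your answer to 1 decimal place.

53.3

Modal class: 50 – <60 (highest frequency 35).
d₁ = 35 − 30 = 5, d₂ = 35 − 25 = 10
Mode ≈ 50 + (5/(5+10)) × 10 = 50 + 3.3333 = 53.3333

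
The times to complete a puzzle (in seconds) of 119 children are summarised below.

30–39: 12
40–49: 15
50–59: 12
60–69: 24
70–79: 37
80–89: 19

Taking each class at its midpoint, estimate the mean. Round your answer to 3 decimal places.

Midpoints: 34.5, 44.5, 54.5, 64.5, 74.5, 84.5
Σfm = 12×34.5 + 15×44.5 + 12×54.5 + 24×64.5 + 37×74.5 + 19×84.5 = 7645.5
n = Σf = 119
Mean = 7645.5 / 119 = 64.2479

64.248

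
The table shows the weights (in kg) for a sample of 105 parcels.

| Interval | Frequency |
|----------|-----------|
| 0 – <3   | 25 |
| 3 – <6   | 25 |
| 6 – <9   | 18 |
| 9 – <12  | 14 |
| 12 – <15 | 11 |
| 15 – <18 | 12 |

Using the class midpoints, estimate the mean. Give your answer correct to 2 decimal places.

7.41

Midpoints: 1.5, 4.5, 7.5, 10.5, 13.5, 16.5
Σfm = 25×1.5 + 25×4.5 + 18×7.5 + 14×10.5 + 11×13.5 + 12×16.5 = 778.5
n = Σf = 105
Mean = 778.5 / 105 = 7.4143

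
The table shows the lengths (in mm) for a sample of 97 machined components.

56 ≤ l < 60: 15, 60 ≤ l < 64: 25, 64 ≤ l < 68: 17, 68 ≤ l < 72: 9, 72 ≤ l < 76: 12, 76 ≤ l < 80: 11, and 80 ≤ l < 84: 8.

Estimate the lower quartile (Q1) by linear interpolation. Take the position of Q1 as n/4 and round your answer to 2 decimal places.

61.48

Cumulative frequencies: 15, 40, 57, 66, 78, 89, 97
n = 97; position = n/4 = 24.25.
This falls in the class 60 ≤ l < 64: L = 60, F = 15, f = 25, h = 4.
Lower quartile ≈ 60 + ((24.25 − 15) / 25) × 4 = 61.4800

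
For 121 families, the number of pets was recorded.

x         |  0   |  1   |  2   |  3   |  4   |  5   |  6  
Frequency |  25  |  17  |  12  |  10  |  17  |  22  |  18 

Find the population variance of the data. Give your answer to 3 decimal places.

4.725

Values: 0, 1, 2, 3, 4, 5, 6
n = 121, Σfx = 357, mean = 2.9504
Σfx² = 1625
Σf(x − x̄)² = Σfx² − (Σfx)²/n = 1625 − 357²/121 = 571.7025
Population variance = 571.7025 / 121 = 4.7248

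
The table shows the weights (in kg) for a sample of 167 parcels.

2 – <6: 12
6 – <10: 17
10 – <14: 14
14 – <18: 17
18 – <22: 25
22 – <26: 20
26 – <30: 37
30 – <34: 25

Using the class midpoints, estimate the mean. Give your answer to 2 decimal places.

Midpoints: 4, 8, 12, 16, 20, 24, 28, 32
Σfm = 12×4 + 17×8 + 14×12 + 17×16 + 25×20 + 20×24 + 37×28 + 25×32 = 3440
n = Σf = 167
Mean = 3440 / 167 = 20.5988

20.60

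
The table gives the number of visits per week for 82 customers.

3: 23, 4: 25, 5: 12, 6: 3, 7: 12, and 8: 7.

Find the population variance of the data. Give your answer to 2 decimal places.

Values: 3, 4, 5, 6, 7, 8
n = 82, Σfx = 387, mean = 4.7195
Σfx² = 2051
Σf(x − x̄)² = Σfx² − (Σfx)²/n = 2051 − 387²/82 = 224.5488
Population variance = 224.5488 / 82 = 2.7384

2.74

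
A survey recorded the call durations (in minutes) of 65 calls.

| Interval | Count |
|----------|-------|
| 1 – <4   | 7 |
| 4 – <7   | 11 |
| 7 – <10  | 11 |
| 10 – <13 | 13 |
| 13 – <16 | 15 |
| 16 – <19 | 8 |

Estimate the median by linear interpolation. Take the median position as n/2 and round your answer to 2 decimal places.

Cumulative frequencies: 7, 18, 29, 42, 57, 65
n = 65; position = n/2 = 32.5.
This falls in the class 10 – <13: L = 10, F = 29, f = 13, h = 3.
Median ≈ 10 + ((32.5 − 29) / 13) × 3 = 10.8077

10.81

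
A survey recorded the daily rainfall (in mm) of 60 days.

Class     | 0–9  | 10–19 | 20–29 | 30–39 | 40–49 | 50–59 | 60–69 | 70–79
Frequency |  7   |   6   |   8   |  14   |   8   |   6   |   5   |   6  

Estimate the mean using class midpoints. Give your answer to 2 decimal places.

37.50

Midpoints: 4.5, 14.5, 24.5, 34.5, 44.5, 54.5, 64.5, 74.5
Σfm = 7×4.5 + 6×14.5 + 8×24.5 + 14×34.5 + 8×44.5 + 6×54.5 + 5×64.5 + 6×74.5 = 2250
n = Σf = 60
Mean = 2250 / 60 = 37.5000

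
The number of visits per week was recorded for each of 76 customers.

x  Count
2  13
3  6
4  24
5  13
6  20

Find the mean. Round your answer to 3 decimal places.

Values: 2, 3, 4, 5, 6
Σfx = 13×2 + 6×3 + 24×4 + 13×5 + 20×6 = 325
n = Σf = 76
Mean = 325 / 76 = 4.2763

4.276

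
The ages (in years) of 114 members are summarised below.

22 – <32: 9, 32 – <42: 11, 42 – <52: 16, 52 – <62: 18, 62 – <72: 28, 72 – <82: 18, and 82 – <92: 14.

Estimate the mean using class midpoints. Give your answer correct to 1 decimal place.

Midpoints: 27, 37, 47, 57, 67, 77, 87
Σfm = 9×27 + 11×37 + 16×47 + 18×57 + 28×67 + 18×77 + 14×87 = 6908
n = Σf = 114
Mean = 6908 / 114 = 60.5965

60.6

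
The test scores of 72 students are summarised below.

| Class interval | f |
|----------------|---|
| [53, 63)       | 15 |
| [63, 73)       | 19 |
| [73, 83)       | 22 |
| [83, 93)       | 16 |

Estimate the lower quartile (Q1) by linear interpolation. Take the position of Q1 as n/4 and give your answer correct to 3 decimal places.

Cumulative frequencies: 15, 34, 56, 72
n = 72; position = n/4 = 18.
This falls in the class [63, 73): L = 63, F = 15, f = 19, h = 10.
Lower quartile ≈ 63 + ((18 − 15) / 19) × 10 = 64.5789

64.579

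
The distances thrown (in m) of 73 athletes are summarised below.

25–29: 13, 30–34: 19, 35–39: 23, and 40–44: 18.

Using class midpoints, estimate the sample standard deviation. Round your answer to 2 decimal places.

Midpoints: 27, 32, 37, 42
n = 73, Σfm = 2566, mean = 35.1507
Σfm² = 92172
Σf(m − x̄)² = Σfm² − (Σfm)²/n = 92172 − 2566²/73 = 1975.3425
Sample variance = 1975.3425 / 72 = 27.4353
Standard deviation = √27.4353 = 5.2379

5.24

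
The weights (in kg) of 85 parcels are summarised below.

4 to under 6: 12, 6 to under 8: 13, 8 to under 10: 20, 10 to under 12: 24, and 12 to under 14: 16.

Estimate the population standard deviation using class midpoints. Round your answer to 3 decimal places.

2.610

Midpoints: 5, 7, 9, 11, 13
n = 85, Σfm = 803, mean = 9.4471
Σfm² = 8165
Σf(m − x̄)² = Σfm² − (Σfm)²/n = 8165 − 803²/85 = 579.0118
Population variance = 579.0118 / 85 = 6.8119
Standard deviation = √6.8119 = 2.6100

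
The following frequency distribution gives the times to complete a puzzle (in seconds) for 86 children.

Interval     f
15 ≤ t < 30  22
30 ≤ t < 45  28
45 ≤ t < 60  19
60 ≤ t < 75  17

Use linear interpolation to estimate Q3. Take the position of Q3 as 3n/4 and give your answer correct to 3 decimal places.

56.447

Cumulative frequencies: 22, 50, 69, 86
n = 86; position = 3n/4 = 64.5.
This falls in the class 45 ≤ t < 60: L = 45, F = 50, f = 19, h = 15.
Upper quartile ≈ 45 + ((64.5 − 50) / 19) × 15 = 56.4474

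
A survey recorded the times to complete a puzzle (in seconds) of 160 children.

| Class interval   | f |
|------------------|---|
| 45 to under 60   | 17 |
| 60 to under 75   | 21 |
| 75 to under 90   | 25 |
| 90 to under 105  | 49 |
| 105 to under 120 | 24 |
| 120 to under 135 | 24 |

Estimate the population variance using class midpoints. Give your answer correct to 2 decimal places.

Midpoints: 52.5, 67.5, 82.5, 97.5, 112.5, 127.5
n = 160, Σfm = 14910, mean = 93.1875
Σfm² = 1472400
Σf(m − x̄)² = Σfm² − (Σfm)²/n = 1472400 − 14910²/160 = 82974.3750
Population variance = 82974.3750 / 160 = 518.5898

518.59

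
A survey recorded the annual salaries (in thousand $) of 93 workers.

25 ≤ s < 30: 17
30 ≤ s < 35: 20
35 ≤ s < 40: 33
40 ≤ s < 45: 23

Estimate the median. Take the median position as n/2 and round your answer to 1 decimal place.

36.4

Cumulative frequencies: 17, 37, 70, 93
n = 93; position = n/2 = 46.5.
This falls in the class 35 ≤ s < 40: L = 35, F = 37, f = 33, h = 5.
Median ≈ 35 + ((46.5 − 37) / 33) × 5 = 36.4394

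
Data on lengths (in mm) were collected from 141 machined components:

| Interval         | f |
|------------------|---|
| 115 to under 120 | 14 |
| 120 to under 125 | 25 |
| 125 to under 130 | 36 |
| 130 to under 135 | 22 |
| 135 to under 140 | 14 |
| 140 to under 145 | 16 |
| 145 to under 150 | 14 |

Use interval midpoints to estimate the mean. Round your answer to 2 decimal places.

131.08

Midpoints: 117.5, 122.5, 127.5, 132.5, 137.5, 142.5, 147.5
Σfm = 14×117.5 + 25×122.5 + 36×127.5 + 22×132.5 + 14×137.5 + 16×142.5 + 14×147.5 = 18482.5
n = Σf = 141
Mean = 18482.5 / 141 = 131.0816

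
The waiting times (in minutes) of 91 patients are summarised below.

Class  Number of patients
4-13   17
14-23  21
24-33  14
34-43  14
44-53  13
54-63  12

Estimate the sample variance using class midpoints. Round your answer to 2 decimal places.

Midpoints: 8.5, 18.5, 28.5, 38.5, 48.5, 58.5
n = 91, Σfm = 2803.5, mean = 30.8077
Σfm² = 112184.75
Σf(m − x̄)² = Σfm² − (Σfm)²/n = 112184.75 − 2803.5²/91 = 25815.3846
Sample variance = 25815.3846 / 90 = 286.8376

286.84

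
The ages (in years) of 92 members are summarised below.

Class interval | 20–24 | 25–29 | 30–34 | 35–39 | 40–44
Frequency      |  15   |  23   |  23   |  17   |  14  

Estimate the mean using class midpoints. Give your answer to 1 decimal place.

31.6

Midpoints: 22, 27, 32, 37, 42
Σfm = 15×22 + 23×27 + 23×32 + 17×37 + 14×42 = 2904
n = Σf = 92
Mean = 2904 / 92 = 31.5652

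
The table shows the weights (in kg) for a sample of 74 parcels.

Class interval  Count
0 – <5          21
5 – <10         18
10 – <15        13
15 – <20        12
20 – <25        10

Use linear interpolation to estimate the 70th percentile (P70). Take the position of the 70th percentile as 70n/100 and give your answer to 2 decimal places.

Cumulative frequencies: 21, 39, 52, 64, 74
n = 74; position = 70n/100 = 51.8.
This falls in the class 10 – <15: L = 10, F = 39, f = 13, h = 5.
70th percentile ≈ 10 + ((51.8 − 39) / 13) × 5 = 14.9231

14.92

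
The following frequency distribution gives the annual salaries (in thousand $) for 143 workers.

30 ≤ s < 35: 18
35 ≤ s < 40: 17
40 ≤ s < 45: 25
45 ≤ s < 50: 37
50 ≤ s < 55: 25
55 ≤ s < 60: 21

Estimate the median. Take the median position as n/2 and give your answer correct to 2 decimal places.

Cumulative frequencies: 18, 35, 60, 97, 122, 143
n = 143; position = n/2 = 71.5.
This falls in the class 45 ≤ s < 50: L = 45, F = 60, f = 37, h = 5.
Median ≈ 45 + ((71.5 − 60) / 37) × 5 = 46.5541

46.55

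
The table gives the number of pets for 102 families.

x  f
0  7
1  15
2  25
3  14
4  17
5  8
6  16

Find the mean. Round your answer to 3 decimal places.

3.049

Values: 0, 1, 2, 3, 4, 5, 6
Σfx = 7×0 + 15×1 + 25×2 + 14×3 + 17×4 + 8×5 + 16×6 = 311
n = Σf = 102
Mean = 311 / 102 = 3.0490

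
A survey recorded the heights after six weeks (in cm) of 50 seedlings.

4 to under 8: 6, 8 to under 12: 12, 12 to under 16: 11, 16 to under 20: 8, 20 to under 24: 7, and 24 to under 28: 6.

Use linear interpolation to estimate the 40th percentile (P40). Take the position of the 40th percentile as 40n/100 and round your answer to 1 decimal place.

Cumulative frequencies: 6, 18, 29, 37, 44, 50
n = 50; position = 40n/100 = 20.
This falls in the class 12 to under 16: L = 12, F = 18, f = 11, h = 4.
40th percentile ≈ 12 + ((20 − 18) / 11) × 4 = 12.7273

12.7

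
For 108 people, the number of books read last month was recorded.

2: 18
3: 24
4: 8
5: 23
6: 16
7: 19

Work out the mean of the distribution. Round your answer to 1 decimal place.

Values: 2, 3, 4, 5, 6, 7
Σfx = 18×2 + 24×3 + 8×4 + 23×5 + 16×6 + 19×7 = 484
n = Σf = 108
Mean = 484 / 108 = 4.4815

4.5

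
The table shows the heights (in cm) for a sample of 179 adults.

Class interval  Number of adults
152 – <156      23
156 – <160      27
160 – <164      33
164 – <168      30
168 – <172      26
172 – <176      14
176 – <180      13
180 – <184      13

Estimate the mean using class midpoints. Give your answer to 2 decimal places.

165.75

Midpoints: 154, 158, 162, 166, 170, 174, 178, 182
Σfm = 23×154 + 27×158 + 33×162 + 30×166 + 26×170 + 14×174 + 13×178 + 13×182 = 29670
n = Σf = 179
Mean = 29670 / 179 = 165.7542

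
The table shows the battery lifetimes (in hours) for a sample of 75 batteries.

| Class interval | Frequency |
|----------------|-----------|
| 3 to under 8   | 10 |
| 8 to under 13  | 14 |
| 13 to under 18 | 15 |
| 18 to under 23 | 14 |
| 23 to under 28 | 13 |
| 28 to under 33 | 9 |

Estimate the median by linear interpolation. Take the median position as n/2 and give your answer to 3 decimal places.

17.500

Cumulative frequencies: 10, 24, 39, 53, 66, 75
n = 75; position = n/2 = 37.5.
This falls in the class 13 to under 18: L = 13, F = 24, f = 15, h = 5.
Median ≈ 13 + ((37.5 − 24) / 15) × 5 = 17.5000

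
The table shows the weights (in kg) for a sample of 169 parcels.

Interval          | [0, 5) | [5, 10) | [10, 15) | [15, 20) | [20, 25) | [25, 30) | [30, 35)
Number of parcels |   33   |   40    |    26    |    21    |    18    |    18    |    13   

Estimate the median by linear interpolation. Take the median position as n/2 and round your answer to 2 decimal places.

12.21

Cumulative frequencies: 33, 73, 99, 120, 138, 156, 169
n = 169; position = n/2 = 84.5.
This falls in the class [10, 15): L = 10, F = 73, f = 26, h = 5.
Median ≈ 10 + ((84.5 − 73) / 26) × 5 = 12.2115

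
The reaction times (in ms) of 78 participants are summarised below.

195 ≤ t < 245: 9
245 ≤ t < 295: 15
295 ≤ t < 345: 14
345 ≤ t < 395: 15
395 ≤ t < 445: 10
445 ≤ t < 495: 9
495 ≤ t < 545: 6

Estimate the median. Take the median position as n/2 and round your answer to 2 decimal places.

Cumulative frequencies: 9, 24, 38, 53, 63, 72, 78
n = 78; position = n/2 = 39.
This falls in the class 345 ≤ t < 395: L = 345, F = 38, f = 15, h = 50.
Median ≈ 345 + ((39 − 38) / 15) × 50 = 348.3333

348.33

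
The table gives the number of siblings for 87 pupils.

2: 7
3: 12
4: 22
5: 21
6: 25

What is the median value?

Cumulative frequencies: 7, 19, 41, 62, 87
n = 87, so the median is the value in position (n+1)/2 = 44.
Position 44 falls at value 5.

5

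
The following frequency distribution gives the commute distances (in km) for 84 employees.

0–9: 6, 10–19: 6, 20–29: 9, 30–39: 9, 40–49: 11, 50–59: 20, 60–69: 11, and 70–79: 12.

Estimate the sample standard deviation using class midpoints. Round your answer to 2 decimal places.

21.00

Midpoints: 4.5, 14.5, 24.5, 34.5, 44.5, 54.5, 64.5, 74.5
n = 84, Σfm = 3828, mean = 45.5714
Σfm² = 211051
Σf(m − x̄)² = Σfm² − (Σfm)²/n = 211051 − 3828²/84 = 36603.5714
Sample variance = 36603.5714 / 83 = 441.0069
Standard deviation = √441.0069 = 21.0002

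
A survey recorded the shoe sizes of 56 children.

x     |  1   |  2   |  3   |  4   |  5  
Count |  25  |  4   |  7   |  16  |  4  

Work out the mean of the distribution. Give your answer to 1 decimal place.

Values: 1, 2, 3, 4, 5
Σfx = 25×1 + 4×2 + 7×3 + 16×4 + 4×5 = 138
n = Σf = 56
Mean = 138 / 56 = 2.4643

2.5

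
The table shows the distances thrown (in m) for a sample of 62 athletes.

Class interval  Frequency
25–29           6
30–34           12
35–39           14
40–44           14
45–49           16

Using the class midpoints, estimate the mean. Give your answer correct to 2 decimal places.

38.77

Midpoints: 27, 32, 37, 42, 47
Σfm = 6×27 + 12×32 + 14×37 + 14×42 + 16×47 = 2404
n = Σf = 62
Mean = 2404 / 62 = 38.7742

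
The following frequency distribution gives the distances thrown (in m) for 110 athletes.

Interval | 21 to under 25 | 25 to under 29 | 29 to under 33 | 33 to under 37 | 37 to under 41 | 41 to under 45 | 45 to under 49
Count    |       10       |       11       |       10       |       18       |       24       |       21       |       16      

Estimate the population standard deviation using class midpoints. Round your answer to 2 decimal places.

7.35

Midpoints: 23, 27, 31, 35, 39, 43, 47
n = 110, Σfm = 4058, mean = 36.8909
Σfm² = 155646
Σf(m − x̄)² = Σfm² − (Σfm)²/n = 155646 − 4058²/110 = 5942.6909
Population variance = 5942.6909 / 110 = 54.0245
Standard deviation = √54.0245 = 7.3501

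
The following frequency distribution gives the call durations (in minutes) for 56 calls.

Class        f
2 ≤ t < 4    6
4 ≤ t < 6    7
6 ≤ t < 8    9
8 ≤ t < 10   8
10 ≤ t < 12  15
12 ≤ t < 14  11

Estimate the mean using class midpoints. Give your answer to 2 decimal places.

8.86

Midpoints: 3, 5, 7, 9, 11, 13
Σfm = 6×3 + 7×5 + 9×7 + 8×9 + 15×11 + 11×13 = 496
n = Σf = 56
Mean = 496 / 56 = 8.8571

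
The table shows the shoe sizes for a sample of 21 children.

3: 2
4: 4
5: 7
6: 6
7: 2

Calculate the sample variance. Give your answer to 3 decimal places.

Values: 3, 4, 5, 6, 7
n = 21, Σfx = 107, mean = 5.0952
Σfx² = 571
Σf(x − x̄)² = Σfx² − (Σfx)²/n = 571 − 107²/21 = 25.8095
Sample variance = 25.8095 / 20 = 1.2905

1.290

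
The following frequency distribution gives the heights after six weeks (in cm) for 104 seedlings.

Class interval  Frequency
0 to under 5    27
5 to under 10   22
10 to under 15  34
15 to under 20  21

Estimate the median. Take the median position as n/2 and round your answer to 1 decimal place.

10.4

Cumulative frequencies: 27, 49, 83, 104
n = 104; position = n/2 = 52.
This falls in the class 10 to under 15: L = 10, F = 49, f = 34, h = 5.
Median ≈ 10 + ((52 − 49) / 34) × 5 = 10.4412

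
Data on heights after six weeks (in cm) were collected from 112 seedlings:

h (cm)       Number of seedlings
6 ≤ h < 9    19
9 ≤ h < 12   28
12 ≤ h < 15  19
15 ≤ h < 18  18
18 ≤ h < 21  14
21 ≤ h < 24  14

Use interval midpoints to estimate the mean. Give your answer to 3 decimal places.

14.089

Midpoints: 7.5, 10.5, 13.5, 16.5, 19.5, 22.5
Σfm = 19×7.5 + 28×10.5 + 19×13.5 + 18×16.5 + 14×19.5 + 14×22.5 = 1578
n = Σf = 112
Mean = 1578 / 112 = 14.0893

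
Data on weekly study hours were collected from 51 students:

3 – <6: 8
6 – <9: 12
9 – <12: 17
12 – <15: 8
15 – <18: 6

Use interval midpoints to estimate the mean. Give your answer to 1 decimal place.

Midpoints: 4.5, 7.5, 10.5, 13.5, 16.5
Σfm = 8×4.5 + 12×7.5 + 17×10.5 + 8×13.5 + 6×16.5 = 511.5
n = Σf = 51
Mean = 511.5 / 51 = 10.0294

10.0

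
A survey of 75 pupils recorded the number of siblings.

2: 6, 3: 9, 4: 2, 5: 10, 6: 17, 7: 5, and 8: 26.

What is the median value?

6

Cumulative frequencies: 6, 15, 17, 27, 44, 49, 75
n = 75, so the median is the value in position (n+1)/2 = 38.
Position 38 falls at value 6.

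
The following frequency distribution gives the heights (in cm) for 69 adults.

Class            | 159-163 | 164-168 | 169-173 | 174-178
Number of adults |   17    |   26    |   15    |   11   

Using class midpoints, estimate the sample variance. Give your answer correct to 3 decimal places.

Midpoints: 161, 166, 171, 176
n = 69, Σfm = 11554, mean = 167.4493
Σfm² = 1936464
Σf(m − x̄)² = Σfm² − (Σfm)²/n = 1936464 − 11554²/69 = 1755.0725
Sample variance = 1755.0725 / 68 = 25.8099

25.810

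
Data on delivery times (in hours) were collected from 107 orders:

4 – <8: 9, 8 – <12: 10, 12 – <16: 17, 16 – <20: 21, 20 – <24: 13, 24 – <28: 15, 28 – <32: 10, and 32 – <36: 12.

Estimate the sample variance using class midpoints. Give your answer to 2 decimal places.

Midpoints: 6, 10, 14, 18, 22, 26, 30, 34
n = 107, Σfm = 2154, mean = 20.1308
Σfm² = 50764
Σf(m − x̄)² = Σfm² − (Σfm)²/n = 50764 − 2154²/107 = 7402.1682
Sample variance = 7402.1682 / 106 = 69.8318

69.83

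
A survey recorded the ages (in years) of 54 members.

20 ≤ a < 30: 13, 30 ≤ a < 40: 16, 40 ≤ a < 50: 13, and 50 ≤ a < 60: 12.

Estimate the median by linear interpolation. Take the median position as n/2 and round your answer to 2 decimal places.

38.75

Cumulative frequencies: 13, 29, 42, 54
n = 54; position = n/2 = 27.
This falls in the class 30 ≤ a < 40: L = 30, F = 13, f = 16, h = 10.
Median ≈ 30 + ((27 − 13) / 16) × 10 = 38.7500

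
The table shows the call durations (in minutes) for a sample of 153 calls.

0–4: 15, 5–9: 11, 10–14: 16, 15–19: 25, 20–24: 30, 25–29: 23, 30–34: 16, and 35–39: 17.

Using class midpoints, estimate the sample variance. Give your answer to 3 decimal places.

Midpoints: 2, 7, 12, 17, 22, 27, 32, 37
n = 153, Σfm = 3146, mean = 20.5621
Σfm² = 81072
Σf(m − x̄)² = Σfm² − (Σfm)²/n = 81072 − 3146²/153 = 16383.6601
Sample variance = 16383.6601 / 152 = 107.7872

107.787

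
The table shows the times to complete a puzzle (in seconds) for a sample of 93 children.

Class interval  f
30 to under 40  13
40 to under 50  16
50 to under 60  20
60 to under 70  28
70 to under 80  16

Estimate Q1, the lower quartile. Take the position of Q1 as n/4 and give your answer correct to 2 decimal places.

46.41

Cumulative frequencies: 13, 29, 49, 77, 93
n = 93; position = n/4 = 23.25.
This falls in the class 40 to under 50: L = 40, F = 13, f = 16, h = 10.
Lower quartile ≈ 40 + ((23.25 − 13) / 16) × 10 = 46.4062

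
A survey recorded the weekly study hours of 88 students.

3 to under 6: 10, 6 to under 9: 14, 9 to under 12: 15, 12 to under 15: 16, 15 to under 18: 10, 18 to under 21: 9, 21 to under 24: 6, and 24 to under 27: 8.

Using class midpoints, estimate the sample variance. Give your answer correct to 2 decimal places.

40.21

Midpoints: 4.5, 7.5, 10.5, 13.5, 16.5, 19.5, 22.5, 25.5
n = 88, Σfm = 1203, mean = 13.6705
Σfm² = 19944
Σf(m − x̄)² = Σfm² − (Σfm)²/n = 19944 − 1203²/88 = 3498.4432
Sample variance = 3498.4432 / 87 = 40.2120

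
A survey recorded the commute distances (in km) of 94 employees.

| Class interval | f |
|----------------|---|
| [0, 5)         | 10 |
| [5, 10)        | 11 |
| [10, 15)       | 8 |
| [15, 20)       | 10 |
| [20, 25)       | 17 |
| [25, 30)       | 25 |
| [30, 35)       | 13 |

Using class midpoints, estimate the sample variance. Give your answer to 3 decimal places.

95.024

Midpoints: 2.5, 7.5, 12.5, 17.5, 22.5, 27.5, 32.5
n = 94, Σfm = 1875, mean = 19.9468
Σfm² = 46237.5
Σf(m − x̄)² = Σfm² − (Σfm)²/n = 46237.5 − 1875²/94 = 8837.2340
Sample variance = 8837.2340 / 93 = 95.0240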